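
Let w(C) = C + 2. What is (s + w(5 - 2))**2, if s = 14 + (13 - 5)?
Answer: 729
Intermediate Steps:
w(C) = 2 + C
s = 22 (s = 14 + 8 = 22)
(s + w(5 - 2))**2 = (22 + (2 + (5 - 2)))**2 = (22 + (2 + 3))**2 = (22 + 5)**2 = 27**2 = 729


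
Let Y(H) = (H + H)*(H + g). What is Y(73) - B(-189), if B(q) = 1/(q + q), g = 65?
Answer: 7615945/378 ≈ 20148.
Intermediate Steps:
B(q) = 1/(2*q)
Y(H) = 2*H*(65 + H) (Y(H) = (H + H)*(H + 65) = (2*H)*(65 + H) = 2*H*(65 + H))
Y(73) - B(-189) = 2*73*(65 + 73) - 1/(2*(-189)) = 2*73*138 - (-1)/(2*189) = 20148 - 1*(-1/378) = 20148 + 1/378 = 7615945/378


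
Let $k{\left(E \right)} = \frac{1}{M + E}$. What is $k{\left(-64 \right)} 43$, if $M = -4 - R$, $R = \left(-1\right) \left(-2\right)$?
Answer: $- \frac{43}{70} \approx -0.61429$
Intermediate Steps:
$R = 2$
$M = -6$ ($M = -4 - 2 = -6$)
$k{\left(E \right)} = \frac{1}{-6 + E}$
$k{\left(-64 \right)} 43 = \frac{1}{-6 - 64} \cdot 43 = \frac{1}{-70} \cdot 43 = \left(- \frac{1}{70}\right) 43 = - \frac{43}{70}$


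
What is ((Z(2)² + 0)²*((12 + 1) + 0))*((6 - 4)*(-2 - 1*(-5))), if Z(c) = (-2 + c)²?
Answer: 0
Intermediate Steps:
((Z(2)² + 0)²*((12 + 1) + 0))*((6 - 4)*(-2 - 1*(-5))) = ((((-2 + 2)²)² + 0)²*((12 + 1) + 0))*((6 - 4)*(-2 - 1*(-5))) = (((0²)² + 0)²*(13 + 0))*(2*(-2 + 5)) = ((0² + 0)²*13)*(2*3) = ((0 + 0)²*13)*6 = (0²*13)*6 = (0*13)*6 = 0*6 = 0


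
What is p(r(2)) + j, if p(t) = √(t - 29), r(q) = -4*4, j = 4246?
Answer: 4246 + 3*I*√5 ≈ 4246.0 + 6.7082*I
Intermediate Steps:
r(q) = -16
p(t) = √(-29 + t)
p(r(2)) + j = √(-29 - 16) + 4246 = √(-45) + 4246 = 3*I*√5 + 4246 = 4246 + 3*I*√5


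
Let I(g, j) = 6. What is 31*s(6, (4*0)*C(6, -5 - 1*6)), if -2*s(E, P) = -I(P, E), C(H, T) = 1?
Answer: 93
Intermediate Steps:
s(E, P) = 3 (s(E, P) = -(-1)*6/2 = -½*(-6) = 3)
31*s(6, (4*0)*C(6, -5 - 1*6)) = 31*3 = 93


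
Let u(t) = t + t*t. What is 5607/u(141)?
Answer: 1869/6674 ≈ 0.28004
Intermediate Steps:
u(t) = t + t**2
5607/u(141) = 5607/((141*(1 + 141))) = 5607/((141*142)) = 5607/20022 = 5607*(1/20022) = 1869/6674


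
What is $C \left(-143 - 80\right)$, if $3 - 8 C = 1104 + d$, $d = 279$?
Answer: $\frac{76935}{2} \approx 38468.0$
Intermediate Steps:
$C = - \frac{345}{2}$ ($C = \frac{3}{8} - \frac{1104 + 279}{8} = \frac{3}{8} - \frac{1383}{8} = - \frac{345}{2} \approx -172.5$)
$C \left(-143 - 80\right) = - \frac{345 \left(-143 - 80\right)}{2} = \left(- \frac{345}{2}\right) \left(-223\right) = \frac{76935}{2}$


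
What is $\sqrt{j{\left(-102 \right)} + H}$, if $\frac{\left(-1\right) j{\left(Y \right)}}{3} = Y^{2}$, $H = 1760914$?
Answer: $\sqrt{1729702} \approx 1315.2$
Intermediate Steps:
$j{\left(Y \right)} = - 3 Y^{2}$
$\sqrt{j{\left(-102 \right)} + H} = \sqrt{- 3 \left(-102\right)^{2} + 1760914} = \sqrt{\left(-3\right) 10404 + 1760914} = \sqrt{-31212 + 1760914} = \sqrt{1729702}$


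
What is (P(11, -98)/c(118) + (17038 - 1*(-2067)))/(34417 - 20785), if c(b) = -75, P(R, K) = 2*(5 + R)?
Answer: 1432843/1022400 ≈ 1.4015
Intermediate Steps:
P(R, K) = 10 + 2*R
(P(11, -98)/c(118) + (17038 - 1*(-2067)))/(34417 - 20785) = ((10 + 2*11)/(-75) + (17038 - 1*(-2067)))/(34417 - 20785) = ((10 + 22)*(-1/75) + (17038 + 2067))/13632 = (32*(-1/75) + 19105)*(1/13632) = (-32/75 + 19105)*(1/13632) = (1432843/75)*(1/13632) = 1432843/1022400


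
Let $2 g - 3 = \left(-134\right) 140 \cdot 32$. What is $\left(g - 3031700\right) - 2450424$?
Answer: $- \frac{11564565}{2} \approx -5.7823 \cdot 10^{6}$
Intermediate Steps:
$g = - \frac{600317}{2}$ ($g = \frac{3}{2} + \frac{\left(-134\right) 140 \cdot 32}{2} = \frac{3}{2} + \frac{\left(-18760\right) 32}{2} = \frac{3}{2} + \frac{1}{2} \left(-600320\right) = \frac{3}{2} - 300160 = - \frac{600317}{2} \approx -3.0016 \cdot 10^{5}$)
$\left(g - 3031700\right) - 2450424 = \left(- \frac{600317}{2} - 3031700\right) - 2450424 = - \frac{6663717}{2} - 2450424 = - \frac{11564565}{2}$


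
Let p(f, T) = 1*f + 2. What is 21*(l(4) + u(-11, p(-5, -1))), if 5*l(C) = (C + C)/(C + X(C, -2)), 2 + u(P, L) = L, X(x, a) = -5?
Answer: -693/5 ≈ -138.60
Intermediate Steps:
p(f, T) = 2 + f (p(f, T) = f + 2 = 2 + f)
u(P, L) = -2 + L
l(C) = 2*C/(5*(-5 + C)) (l(C) = ((C + C)/(C - 5))/5 = ((2*C)/(-5 + C))/5 = (2*C/(-5 + C))/5 = 2*C/(5*(-5 + C)))
21*(l(4) + u(-11, p(-5, -1))) = 21*((⅖)*4/(-5 + 4) + (-2 + (2 - 5))) = 21*((⅖)*4/(-1) + (-2 - 3)) = 21*((⅖)*4*(-1) - 5) = 21*(-8/5 - 5) = 21*(-33/5) = -693/5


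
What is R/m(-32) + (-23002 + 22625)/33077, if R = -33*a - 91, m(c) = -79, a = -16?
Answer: -14484432/2613083 ≈ -5.5430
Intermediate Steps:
R = 437 (R = -33*(-16) - 91 = 528 - 91 = 437)
R/m(-32) + (-23002 + 22625)/33077 = 437/(-79) + (-23002 + 22625)/33077 = 437*(-1/79) - 377*1/33077 = -437/79 - 377/33077 = -14484432/2613083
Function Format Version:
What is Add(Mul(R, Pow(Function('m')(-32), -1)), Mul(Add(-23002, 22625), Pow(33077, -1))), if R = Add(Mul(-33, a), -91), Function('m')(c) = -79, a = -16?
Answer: Rational(-14484432, 2613083) ≈ -5.5430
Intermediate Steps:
R = 437 (R = Add(Mul(-33, -16), -91) = Add(528, -91) = 437)
Add(Mul(R, Pow(Function('m')(-32), -1)), Mul(Add(-23002, 22625), Pow(33077, -1))) = Add(Mul(437, Pow(-79, -1)), Mul(Add(-23002, 22625), Pow(33077, -1))) = Add(Mul(437, Rational(-1, 79)), Mul(-377, Rational(1, 33077))) = Add(Rational(-437, 79), Rational(-377, 33077)) = Rational(-14484432, 2613083)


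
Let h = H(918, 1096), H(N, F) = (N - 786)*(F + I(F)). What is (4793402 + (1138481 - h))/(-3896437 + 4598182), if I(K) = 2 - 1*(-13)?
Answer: 5785231/701745 ≈ 8.2441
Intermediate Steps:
I(K) = 15 (I(K) = 2 + 13 = 15)
H(N, F) = (-786 + N)*(15 + F) (H(N, F) = (N - 786)*(F + 15) = (-786 + N)*(15 + F))
h = 146652 (h = -11790 - 786*1096 + 15*918 + 1096*918 = -11790 - 861456 + 13770 + 1006128 = 146652)
(4793402 + (1138481 - h))/(-3896437 + 4598182) = (4793402 + (1138481 - 1*146652))/(-3896437 + 4598182) = (4793402 + (1138481 - 146652))/701745 = (4793402 + 991829)*(1/701745) = 5785231*(1/701745) = 5785231/701745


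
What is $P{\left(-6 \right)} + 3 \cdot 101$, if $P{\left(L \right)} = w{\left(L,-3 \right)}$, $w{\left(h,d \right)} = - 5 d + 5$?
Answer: $323$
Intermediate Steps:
$w{\left(h,d \right)} = 5 - 5 d$
$P{\left(L \right)} = 20$ ($P{\left(L \right)} = 5 - -15 = 5 + 15 = 20$)
$P{\left(-6 \right)} + 3 \cdot 101 = 20 + 3 \cdot 101 = 20 + 303 = 323$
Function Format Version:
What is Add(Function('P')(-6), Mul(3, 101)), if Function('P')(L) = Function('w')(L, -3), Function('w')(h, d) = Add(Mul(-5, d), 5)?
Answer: 323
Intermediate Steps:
Function('w')(h, d) = Add(5, Mul(-5, d))
Function('P')(L) = 20 (Function('P')(L) = Add(5, Mul(-5, -3)) = Add(5, 15) = 20)
Add(Function('P')(-6), Mul(3, 101)) = Add(20, Mul(3, 101)) = Add(20, 303) = 323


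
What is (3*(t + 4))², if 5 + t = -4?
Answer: 225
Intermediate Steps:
t = -9 (t = -5 - 4 = -9)
(3*(t + 4))² = (3*(-9 + 4))² = (3*(-5))² = (-15)² = 225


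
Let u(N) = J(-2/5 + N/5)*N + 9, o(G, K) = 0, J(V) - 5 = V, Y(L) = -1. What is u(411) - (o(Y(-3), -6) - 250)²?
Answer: -134081/5 ≈ -26816.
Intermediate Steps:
J(V) = 5 + V
u(N) = 9 + N*(23/5 + N/5) (u(N) = (5 + (-2/5 + N/5))*N + 9 = (5 + (-2*⅕ + N*(⅕)))*N + 9 = (5 + (-⅖ + N/5))*N + 9 = (23/5 + N/5)*N + 9 = N*(23/5 + N/5) + 9 = 9 + N*(23/5 + N/5))
u(411) - (o(Y(-3), -6) - 250)² = (9 + (⅕)*411*(23 + 411)) - (0 - 250)² = (9 + (⅕)*411*434) - 1*(-250)² = (9 + 178374/5) - 1*62500 = 178419/5 - 62500 = -134081/5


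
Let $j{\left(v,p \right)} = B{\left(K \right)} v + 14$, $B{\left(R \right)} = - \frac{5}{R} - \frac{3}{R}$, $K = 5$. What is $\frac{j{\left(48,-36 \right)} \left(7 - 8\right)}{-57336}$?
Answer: $- \frac{157}{143340} \approx -0.0010953$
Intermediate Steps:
$B{\left(R \right)} = - \frac{8}{R}$
$j{\left(v,p \right)} = 14 - \frac{8 v}{5}$ ($j{\left(v,p \right)} = - \frac{8}{5} v + 14 = \left(-8\right) \frac{1}{5} v + 14 = - \frac{8 v}{5} + 14 = 14 - \frac{8 v}{5}$)
$\frac{j{\left(48,-36 \right)} \left(7 - 8\right)}{-57336} = \frac{\left(14 - \frac{384}{5}\right) \left(7 - 8\right)}{-57336} = \left(14 - \frac{384}{5}\right) \left(7 - 8\right) \left(- \frac{1}{57336}\right) = \left(- \frac{314}{5}\right) \left(-1\right) \left(- \frac{1}{57336}\right) = \frac{314}{5} \left(- \frac{1}{57336}\right) = - \frac{157}{143340}$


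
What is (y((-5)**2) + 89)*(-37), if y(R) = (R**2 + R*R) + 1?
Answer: -49580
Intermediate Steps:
y(R) = 1 + 2*R**2 (y(R) = (R**2 + R**2) + 1 = 2*R**2 + 1 = 1 + 2*R**2)
(y((-5)**2) + 89)*(-37) = ((1 + 2*((-5)**2)**2) + 89)*(-37) = ((1 + 2*25**2) + 89)*(-37) = ((1 + 2*625) + 89)*(-37) = ((1 + 1250) + 89)*(-37) = (1251 + 89)*(-37) = 1340*(-37) = -49580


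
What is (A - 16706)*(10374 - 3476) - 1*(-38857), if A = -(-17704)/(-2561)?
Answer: -295147096683/2561 ≈ -1.1525e+8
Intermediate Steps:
A = -17704/2561 (A = -(-17704)*(-1)/2561 = -1*17704/2561 = -17704/2561 ≈ -6.9129)
(A - 16706)*(10374 - 3476) - 1*(-38857) = (-17704/2561 - 16706)*(10374 - 3476) - 1*(-38857) = -42801770/2561*6898 + 38857 = -295246609460/2561 + 38857 = -295147096683/2561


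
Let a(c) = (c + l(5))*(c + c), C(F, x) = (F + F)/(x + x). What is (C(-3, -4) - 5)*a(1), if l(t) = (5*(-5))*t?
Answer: 1054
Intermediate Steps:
l(t) = -25*t
C(F, x) = F/x (C(F, x) = (2*F)/((2*x)) = (2*F)*(1/(2*x)) = F/x)
a(c) = 2*c*(-125 + c) (a(c) = (c - 25*5)*(c + c) = (c - 125)*(2*c) = (-125 + c)*(2*c) = 2*c*(-125 + c))
(C(-3, -4) - 5)*a(1) = (-3/(-4) - 5)*(2*1*(-125 + 1)) = (-3*(-¼) - 5)*(2*1*(-124)) = (¾ - 5)*(-248) = -17/4*(-248) = 1054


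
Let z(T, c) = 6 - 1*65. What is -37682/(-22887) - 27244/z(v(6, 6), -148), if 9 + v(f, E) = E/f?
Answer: 625756666/1350333 ≈ 463.41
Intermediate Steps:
v(f, E) = -9 + E/f
z(T, c) = -59 (z(T, c) = 6 - 65 = -59)
-37682/(-22887) - 27244/z(v(6, 6), -148) = -37682/(-22887) - 27244/(-59) = -37682*(-1/22887) - 27244*(-1/59) = 37682/22887 + 27244/59 = 625756666/1350333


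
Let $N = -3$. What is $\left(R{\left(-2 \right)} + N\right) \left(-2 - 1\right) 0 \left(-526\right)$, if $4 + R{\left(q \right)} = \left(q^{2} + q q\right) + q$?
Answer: $0$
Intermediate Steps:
$R{\left(q \right)} = -4 + q + 2 q^{2}$ ($R{\left(q \right)} = -4 + \left(\left(q^{2} + q q\right) + q\right) = -4 + \left(\left(q^{2} + q^{2}\right) + q\right) = -4 + \left(2 q^{2} + q\right) = -4 + \left(q + 2 q^{2}\right) = -4 + q + 2 q^{2}$)
$\left(R{\left(-2 \right)} + N\right) \left(-2 - 1\right) 0 \left(-526\right) = \left(\left(-4 - 2 + 2 \left(-2\right)^{2}\right) - 3\right) \left(-2 - 1\right) 0 \left(-526\right) = \left(\left(-4 - 2 + 2 \cdot 4\right) - 3\right) \left(-3\right) 0 = \left(\left(-4 - 2 + 8\right) - 3\right) \left(-3\right) 0 = \left(2 - 3\right) \left(-3\right) 0 = \left(-1\right) \left(-3\right) 0 = 3 \cdot 0 = 0$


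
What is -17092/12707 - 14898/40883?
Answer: -888081122/519500281 ≈ -1.7095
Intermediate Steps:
-17092/12707 - 14898/40883 = -888081122/519500281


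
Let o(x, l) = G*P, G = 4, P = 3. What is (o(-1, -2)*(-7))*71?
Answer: -5964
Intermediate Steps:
o(x, l) = 12 (o(x, l) = 4*3 = 12)
(o(-1, -2)*(-7))*71 = (12*(-7))*71 = -84*71 = -5964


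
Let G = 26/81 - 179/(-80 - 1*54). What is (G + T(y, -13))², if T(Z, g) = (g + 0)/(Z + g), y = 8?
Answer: 53368854289/2945232900 ≈ 18.120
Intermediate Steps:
T(Z, g) = g/(Z + g)
G = 17983/10854 (G = 26*(1/81) - 179/(-80 - 54) = 26/81 - 179/(-134) = 26/81 - 179*(-1/134) = 26/81 + 179/134 = 17983/10854 ≈ 1.6568)
(G + T(y, -13))² = (17983/10854 - 13/(8 - 13))² = (17983/10854 - 13/(-5))² = (17983/10854 - 13*(-⅕))² = (17983/10854 + 13/5)² = (231017/54270)² = 53368854289/2945232900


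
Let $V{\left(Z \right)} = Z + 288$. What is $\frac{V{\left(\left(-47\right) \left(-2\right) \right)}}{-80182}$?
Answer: $- \frac{191}{40091} \approx -0.0047642$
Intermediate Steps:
$V{\left(Z \right)} = 288 + Z$
$\frac{V{\left(\left(-47\right) \left(-2\right) \right)}}{-80182} = \frac{288 - -94}{-80182} = \left(288 + 94\right) \left(- \frac{1}{80182}\right) = 382 \left(- \frac{1}{80182}\right) = - \frac{191}{40091}$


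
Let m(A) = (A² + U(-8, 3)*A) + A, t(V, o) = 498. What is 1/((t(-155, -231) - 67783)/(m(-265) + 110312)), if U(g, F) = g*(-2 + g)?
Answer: -159072/67285 ≈ -2.3642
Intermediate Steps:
m(A) = A² + 81*A (m(A) = (A² + (-8*(-2 - 8))*A) + A = (A² + (-8*(-10))*A) + A = (A² + 80*A) + A = A² + 81*A)
1/((t(-155, -231) - 67783)/(m(-265) + 110312)) = 1/((498 - 67783)/(-265*(81 - 265) + 110312)) = 1/(-67285/(-265*(-184) + 110312)) = 1/(-67285/(48760 + 110312)) = 1/(-67285/159072) = -159072/67285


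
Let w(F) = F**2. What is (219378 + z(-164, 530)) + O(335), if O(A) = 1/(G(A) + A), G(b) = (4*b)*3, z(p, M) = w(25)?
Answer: 958113066/4355 ≈ 2.2000e+5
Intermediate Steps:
z(p, M) = 625 (z(p, M) = 25**2 = 625)
G(b) = 12*b
O(A) = 1/(13*A) (O(A) = 1/(12*A + A) = 1/(13*A))
(219378 + z(-164, 530)) + O(335) = (219378 + 625) + (1/13)/335 = 220003 + (1/13)*(1/335) = 220003 + 1/4355 = 958113066/4355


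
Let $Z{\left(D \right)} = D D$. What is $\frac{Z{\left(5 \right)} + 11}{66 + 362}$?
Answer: $\frac{9}{107} \approx 0.084112$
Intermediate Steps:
$Z{\left(D \right)} = D^{2}$
$\frac{Z{\left(5 \right)} + 11}{66 + 362} = \frac{5^{2} + 11}{66 + 362} = \frac{25 + 11}{428} = \frac{1}{428} \cdot 36 = \frac{9}{107}$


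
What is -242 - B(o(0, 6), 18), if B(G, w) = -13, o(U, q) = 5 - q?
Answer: -229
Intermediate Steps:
-242 - B(o(0, 6), 18) = -242 - 1*(-13) = -242 + 13 = -229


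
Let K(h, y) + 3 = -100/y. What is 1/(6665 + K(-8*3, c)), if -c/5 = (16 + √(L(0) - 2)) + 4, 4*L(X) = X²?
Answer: 669631/4461748022 + 5*I*√2/4461748022 ≈ 0.00015008 + 1.5848e-9*I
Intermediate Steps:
L(X) = X²/4
c = -100 - 5*I*√2 (c = -5*((16 + √((¼)*0² - 2)) + 4) = -5*((16 + √((¼)*0 - 2)) + 4) = -5*((16 + √(0 - 2)) + 4) = -5*((16 + √(-2)) + 4) = -5*((16 + I*√2) + 4) = -5*(20 + I*√2) = -100 - 5*I*√2 ≈ -100.0 - 7.0711*I)
K(h, y) = -3 - 100/y
1/(6665 + K(-8*3, c)) = 1/(6665 + (-3 - 100/(-100 - 5*I*√2))) = 1/(6662 - 100/(-100 - 5*I*√2))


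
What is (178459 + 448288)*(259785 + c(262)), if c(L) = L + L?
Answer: 163147884823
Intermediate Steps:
c(L) = 2*L
(178459 + 448288)*(259785 + c(262)) = (178459 + 448288)*(259785 + 2*262) = 626747*(259785 + 524) = 626747*260309 = 163147884823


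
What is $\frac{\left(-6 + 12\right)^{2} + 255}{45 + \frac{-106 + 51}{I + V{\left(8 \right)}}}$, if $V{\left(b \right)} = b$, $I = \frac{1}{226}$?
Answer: $\frac{526419}{68975} \approx 7.632$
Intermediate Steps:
$I = \frac{1}{226} \approx 0.0044248$
$\frac{\left(-6 + 12\right)^{2} + 255}{45 + \frac{-106 + 51}{I + V{\left(8 \right)}}} = \frac{\left(-6 + 12\right)^{2} + 255}{45 + \frac{-106 + 51}{\frac{1}{226} + 8}} = \frac{6^{2} + 255}{45 - \frac{55}{\frac{1809}{226}}} = \frac{36 + 255}{45 - \frac{12430}{1809}} = \frac{291}{45 - \frac{12430}{1809}} = \frac{291}{\frac{68975}{1809}} = 291 \cdot \frac{1809}{68975} = \frac{526419}{68975}$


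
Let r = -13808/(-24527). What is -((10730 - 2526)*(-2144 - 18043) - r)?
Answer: 4062018221804/24527 ≈ 1.6561e+8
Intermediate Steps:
r = 13808/24527 (r = -13808*(-1/24527) = 13808/24527 ≈ 0.56297)
-((10730 - 2526)*(-2144 - 18043) - r) = -((10730 - 2526)*(-2144 - 18043) - 1*13808/24527) = -(8204*(-20187) - 13808/24527) = -(-165614148 - 13808/24527) = -1*(-4062018221804/24527) = 4062018221804/24527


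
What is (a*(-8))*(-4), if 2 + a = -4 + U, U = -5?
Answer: -352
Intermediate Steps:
a = -11 (a = -2 + (-4 - 5) = -2 - 9 = -11)
(a*(-8))*(-4) = -11*(-8)*(-4) = 88*(-4) = -352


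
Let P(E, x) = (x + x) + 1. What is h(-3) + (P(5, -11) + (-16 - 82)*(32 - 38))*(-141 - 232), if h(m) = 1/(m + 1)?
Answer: -422983/2 ≈ -2.1149e+5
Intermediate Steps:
P(E, x) = 1 + 2*x (P(E, x) = 2*x + 1 = 1 + 2*x)
h(m) = 1/(1 + m)
h(-3) + (P(5, -11) + (-16 - 82)*(32 - 38))*(-141 - 232) = 1/(1 - 3) + ((1 + 2*(-11)) + (-16 - 82)*(32 - 38))*(-141 - 232) = 1/(-2) + ((1 - 22) - 98*(-6))*(-373) = -½ + (-21 + 588)*(-373) = -½ + 567*(-373) = -½ - 211491 = -422983/2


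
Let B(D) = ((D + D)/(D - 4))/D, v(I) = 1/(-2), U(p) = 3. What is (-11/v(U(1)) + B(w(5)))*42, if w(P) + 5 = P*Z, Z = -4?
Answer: 26712/29 ≈ 921.10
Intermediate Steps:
v(I) = -1/2
w(P) = -5 - 4*P (w(P) = -5 + P*(-4) = -5 - 4*P)
B(D) = 2/(-4 + D) (B(D) = ((2*D)/(-4 + D))/D = (2*D/(-4 + D))/D = 2/(-4 + D))
(-11/v(U(1)) + B(w(5)))*42 = (-11/(-1/2) + 2/(-4 + (-5 - 4*5)))*42 = (-11*(-2) + 2/(-4 + (-5 - 20)))*42 = (22 + 2/(-4 - 25))*42 = (22 + 2/(-29))*42 = (22 + 2*(-1/29))*42 = (22 - 2/29)*42 = (636/29)*42 = 26712/29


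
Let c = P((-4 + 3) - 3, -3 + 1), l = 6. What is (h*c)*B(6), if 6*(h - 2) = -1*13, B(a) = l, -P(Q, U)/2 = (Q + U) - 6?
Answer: -24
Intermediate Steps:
P(Q, U) = 12 - 2*Q - 2*U (P(Q, U) = -2*((Q + U) - 6) = -2*(-6 + Q + U) = 12 - 2*Q - 2*U)
B(a) = 6
h = -1/6 (h = 2 + (-1*13)/6 = 2 + (1/6)*(-13) = 2 - 13/6 = -1/6 ≈ -0.16667)
c = 24 (c = 12 - 2*((-4 + 3) - 3) - 2*(-3 + 1) = 12 - 2*(-1 - 3) - 2*(-2) = 12 - 2*(-4) + 4 = 12 + 8 + 4 = 24)
(h*c)*B(6) = -1/6*24*6 = -4*6 = -24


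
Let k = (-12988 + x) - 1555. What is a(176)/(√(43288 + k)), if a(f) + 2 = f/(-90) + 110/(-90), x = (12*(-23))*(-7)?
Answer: -233*√30677/1380465 ≈ -0.029562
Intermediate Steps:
x = 1932 (x = -276*(-7) = 1932)
a(f) = -29/9 - f/90 (a(f) = -2 + (f/(-90) + 110/(-90)) = -2 + (f*(-1/90) + 110*(-1/90)) = -2 + (-f/90 - 11/9) = -2 + (-11/9 - f/90) = -29/9 - f/90)
k = -12611 (k = (-12988 + 1932) - 1555 = -11056 - 1555 = -12611)
a(176)/(√(43288 + k)) = (-29/9 - 1/90*176)/(√(43288 - 12611)) = (-29/9 - 88/45)/(√30677) = -233*√30677/1380465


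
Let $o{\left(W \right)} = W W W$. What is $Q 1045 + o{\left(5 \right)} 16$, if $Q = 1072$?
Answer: $1122240$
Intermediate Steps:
$o{\left(W \right)} = W^{3}$ ($o{\left(W \right)} = W^{2} W = W^{3}$)
$Q 1045 + o{\left(5 \right)} 16 = 1072 \cdot 1045 + 5^{3} \cdot 16 = 1120240 + 125 \cdot 16 = 1120240 + 2000 = 1122240$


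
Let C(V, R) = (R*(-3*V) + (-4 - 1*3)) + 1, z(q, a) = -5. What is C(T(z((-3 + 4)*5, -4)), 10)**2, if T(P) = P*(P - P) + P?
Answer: 20736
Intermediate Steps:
T(P) = P (T(P) = P*0 + P = 0 + P = P)
C(V, R) = -6 - 3*R*V (C(V, R) = (-3*R*V + (-4 - 3)) + 1 = (-3*R*V - 7) + 1 = (-7 - 3*R*V) + 1 = -6 - 3*R*V)
C(T(z((-3 + 4)*5, -4)), 10)**2 = (-6 - 3*10*(-5))**2 = (-6 + 150)**2 = 144**2 = 20736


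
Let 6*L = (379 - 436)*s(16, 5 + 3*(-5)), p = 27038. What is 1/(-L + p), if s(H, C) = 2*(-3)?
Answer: 1/26981 ≈ 3.7063e-5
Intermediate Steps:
s(H, C) = -6
L = 57 (L = ((379 - 436)*(-6))/6 = (-57*(-6))/6 = (⅙)*342 = 57)
1/(-L + p) = 1/(-1*57 + 27038) = 1/(-57 + 27038) = 1/26981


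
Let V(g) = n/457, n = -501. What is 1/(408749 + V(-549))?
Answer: 457/186797792 ≈ 2.4465e-6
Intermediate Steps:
V(g) = -501/457
1/(408749 + V(-549)) = 1/(408749 - 501/457) = 1/(186797792/457) = 457/186797792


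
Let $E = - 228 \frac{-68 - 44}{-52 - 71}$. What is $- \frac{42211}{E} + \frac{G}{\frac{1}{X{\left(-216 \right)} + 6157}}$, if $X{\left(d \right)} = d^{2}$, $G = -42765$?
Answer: $- \frac{19224758377189}{8512} \approx -2.2585 \cdot 10^{9}$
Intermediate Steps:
$E = - \frac{8512}{41}$ ($E = - 228 \left(- \frac{112}{-123}\right) = - 228 \left(\left(-112\right) \left(- \frac{1}{123}\right)\right) = \left(-228\right) \frac{112}{123} = - \frac{8512}{41} \approx -207.61$)
$- \frac{42211}{E} + \frac{G}{\frac{1}{X{\left(-216 \right)} + 6157}} = - \frac{42211}{- \frac{8512}{41}} - \frac{42765}{\frac{1}{\left(-216\right)^{2} + 6157}} = \left(-42211\right) \left(- \frac{41}{8512}\right) - \frac{42765}{\frac{1}{46656 + 6157}} = \frac{1730651}{8512} - \frac{42765}{\frac{1}{52813}} = \frac{1730651}{8512} - 42765 \frac{1}{\frac{1}{52813}} = \frac{1730651}{8512} - 2258547945 = - \frac{19224758377189}{8512}$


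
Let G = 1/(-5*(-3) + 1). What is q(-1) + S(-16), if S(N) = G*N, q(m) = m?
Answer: -2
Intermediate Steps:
G = 1/16 (G = 1/(15 + 1) = 1/16 ≈ 0.062500)
S(N) = N/16
q(-1) + S(-16) = -1 + (1/16)*(-16) = -1 - 1 = -2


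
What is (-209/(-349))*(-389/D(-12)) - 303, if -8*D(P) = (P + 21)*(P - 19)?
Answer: -30153821/97371 ≈ -309.68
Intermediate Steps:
D(P) = -(-19 + P)*(21 + P)/8 (D(P) = -(P + 21)*(P - 19)/8 = -(21 + P)*(-19 + P)/8 = -(-19 + P)*(21 + P)/8)
(-209/(-349))*(-389/D(-12)) - 303 = (-209/(-349))*(-389/(399/8 - 1/4*(-12) - 1/8*(-12)**2)) - 303 = (-209*(-1/349))*(-389/(399/8 + 3 - 1/8*144)) - 303 = 209*(-389/(399/8 + 3 - 18))/349 - 303 = 209*(-389/279/8)/349 - 303 = 209*(-389*8/279)/349 - 303 = (209/349)*(-3112/279) - 303 = -650408/97371 - 303 = -30153821/97371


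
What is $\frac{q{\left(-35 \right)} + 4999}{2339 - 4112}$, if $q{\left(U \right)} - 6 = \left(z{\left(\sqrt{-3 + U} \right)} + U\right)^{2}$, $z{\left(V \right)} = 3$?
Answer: $- \frac{6029}{1773} \approx -3.4005$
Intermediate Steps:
$q{\left(U \right)} = 6 + \left(3 + U\right)^{2}$
$\frac{q{\left(-35 \right)} + 4999}{2339 - 4112} = \frac{\left(6 + \left(3 - 35\right)^{2}\right) + 4999}{2339 - 4112} = \frac{\left(6 + \left(-32\right)^{2}\right) + 4999}{-1773} = \left(\left(6 + 1024\right) + 4999\right) \left(- \frac{1}{1773}\right) = \left(1030 + 4999\right) \left(- \frac{1}{1773}\right) = 6029 \left(- \frac{1}{1773}\right) = - \frac{6029}{1773}$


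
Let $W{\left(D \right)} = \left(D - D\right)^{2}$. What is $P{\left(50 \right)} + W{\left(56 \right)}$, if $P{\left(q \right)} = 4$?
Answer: $4$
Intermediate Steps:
$W{\left(D \right)} = 0$ ($W{\left(D \right)} = 0^{2} = 0$)
$P{\left(50 \right)} + W{\left(56 \right)} = 4 + 0 = 4$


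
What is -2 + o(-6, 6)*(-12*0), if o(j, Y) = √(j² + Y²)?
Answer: -2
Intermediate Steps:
o(j, Y) = √(Y² + j²)
-2 + o(-6, 6)*(-12*0) = -2 + √(6² + (-6)²)*(-12*0) = -2 + √(36 + 36)*0 = -2 + √72*0 = -2 + (6*√2)*0 = -2 + 0 = -2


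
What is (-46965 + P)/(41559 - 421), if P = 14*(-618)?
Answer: -55617/41138 ≈ -1.3520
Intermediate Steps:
P = -8652
(-46965 + P)/(41559 - 421) = (-46965 - 8652)/(41559 - 421) = -55617/41138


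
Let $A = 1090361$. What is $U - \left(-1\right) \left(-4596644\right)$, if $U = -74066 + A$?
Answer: $-3580349$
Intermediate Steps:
$U = 1016295$ ($U = -74066 + 1090361 = 1016295$)
$U - \left(-1\right) \left(-4596644\right) = 1016295 - \left(-1\right) \left(-4596644\right) = 1016295 - 4596644 = -3580349$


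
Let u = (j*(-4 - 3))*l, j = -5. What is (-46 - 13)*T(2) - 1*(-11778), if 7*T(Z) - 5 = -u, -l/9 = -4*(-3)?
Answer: -140869/7 ≈ -20124.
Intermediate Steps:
l = -108 (l = -(-36)*(-3) = -9*12 = -108)
u = -3780 (u = -5*(-4 - 3)*(-108) = -5*(-7)*(-108) = 35*(-108) = -3780)
T(Z) = 3785/7 (T(Z) = 5/7 + (-1*(-3780))/7 = 5/7 + (⅐)*3780 = 5/7 + 540 = 3785/7)
(-46 - 13)*T(2) - 1*(-11778) = (-46 - 13)*(3785/7) - 1*(-11778) = -59*3785/7 + 11778 = -223315/7 + 11778 = -140869/7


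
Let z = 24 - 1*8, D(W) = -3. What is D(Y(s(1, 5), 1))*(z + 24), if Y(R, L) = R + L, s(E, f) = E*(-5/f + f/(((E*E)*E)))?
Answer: -120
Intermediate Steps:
s(E, f) = E*(-5/f + f/E³) (s(E, f) = E*(-5/f + f/((E²*E))) = E*(-5/f + f/(E³)) = E*(-5/f + f/E³))
Y(R, L) = L + R
z = 16 (z = 24 - 8 = 16)
D(Y(s(1, 5), 1))*(z + 24) = -3*(16 + 24) = -3*40 = -120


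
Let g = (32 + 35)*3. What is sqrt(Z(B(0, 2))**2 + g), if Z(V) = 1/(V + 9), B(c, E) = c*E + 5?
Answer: sqrt(39397)/14 ≈ 14.178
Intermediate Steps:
B(c, E) = 5 + E*c (B(c, E) = E*c + 5 = 5 + E*c)
Z(V) = 1/(9 + V)
g = 201 (g = 67*3 = 201)
sqrt(Z(B(0, 2))**2 + g) = sqrt((1/(9 + (5 + 2*0)))**2 + 201) = sqrt((1/(9 + (5 + 0)))**2 + 201) = sqrt((1/(9 + 5))**2 + 201) = sqrt((1/14)**2 + 201) = sqrt(1/196 + 201) = sqrt(39397/196) = sqrt(39397)/14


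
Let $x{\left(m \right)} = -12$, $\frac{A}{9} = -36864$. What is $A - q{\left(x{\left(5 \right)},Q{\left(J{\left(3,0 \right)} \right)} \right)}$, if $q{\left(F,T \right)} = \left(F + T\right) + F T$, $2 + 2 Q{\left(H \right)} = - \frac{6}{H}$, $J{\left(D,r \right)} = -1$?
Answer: $-331742$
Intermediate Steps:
$A = -331776$ ($A = 9 \left(-36864\right) = -331776$)
$Q{\left(H \right)} = -1 - \frac{3}{H}$ ($Q{\left(H \right)} = -1 + \frac{\left(-6\right) \frac{1}{H}}{2} = -1 - \frac{3}{H}$)
$q{\left(F,T \right)} = F + T + F T$
$A - q{\left(x{\left(5 \right)},Q{\left(J{\left(3,0 \right)} \right)} \right)} = -331776 - \left(-12 + \frac{-3 - -1}{-1} - 12 \frac{-3 - -1}{-1}\right) = -331776 - \left(-12 - \left(-3 + 1\right) - 12 \left(- (-3 + 1)\right)\right) = -331776 - \left(-12 - -2 - 12 \left(\left(-1\right) \left(-2\right)\right)\right) = -331776 - \left(-12 + 2 - 24\right) = -331776 - -34 = -331776 + 34 = -331742$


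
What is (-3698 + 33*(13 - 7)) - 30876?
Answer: -34376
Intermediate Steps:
(-3698 + 33*(13 - 7)) - 30876 = (-3698 + 33*6) - 30876 = (-3698 + 198) - 30876 = -3500 - 30876 = -34376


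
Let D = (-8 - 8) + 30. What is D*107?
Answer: 1498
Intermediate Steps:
D = 14 (D = -16 + 30 = 14)
D*107 = 14*107 = 1498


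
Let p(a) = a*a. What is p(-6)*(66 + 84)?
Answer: 5400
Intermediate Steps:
p(a) = a**2
p(-6)*(66 + 84) = (-6)**2*(66 + 84) = 36*150 = 5400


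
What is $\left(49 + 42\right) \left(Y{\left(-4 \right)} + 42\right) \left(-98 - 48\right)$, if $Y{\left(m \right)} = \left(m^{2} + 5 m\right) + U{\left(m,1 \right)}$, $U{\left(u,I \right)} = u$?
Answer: $-451724$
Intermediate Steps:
$Y{\left(m \right)} = m^{2} + 6 m$ ($Y{\left(m \right)} = \left(m^{2} + 5 m\right) + m = m^{2} + 6 m$)
$\left(49 + 42\right) \left(Y{\left(-4 \right)} + 42\right) \left(-98 - 48\right) = \left(49 + 42\right) \left(- 4 \left(6 - 4\right) + 42\right) \left(-98 - 48\right) = 91 \left(\left(-4\right) 2 + 42\right) \left(-146\right) = 91 \left(-8 + 42\right) \left(-146\right) = 91 \cdot 34 \left(-146\right) = 3094 \left(-146\right) = -451724$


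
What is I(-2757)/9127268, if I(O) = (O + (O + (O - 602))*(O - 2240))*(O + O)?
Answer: -84250873515/4563634 ≈ -18461.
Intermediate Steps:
I(O) = 2*O*(O + (-2240 + O)*(-602 + 2*O)) (I(O) = (O + (O + (-602 + O))*(-2240 + O))*(2*O) = (O + (-602 + 2*O)*(-2240 + O))*(2*O) = (O + (-2240 + O)*(-602 + 2*O))*(2*O) = 2*O*(O + (-2240 + O)*(-602 + 2*O)))
I(-2757)/9127268 = (2*(-2757)*(1348480 - 5081*(-2757) + 2*(-2757)**2))/9127268 = (2*(-2757)*(1348480 + 14008317 + 2*7601049))*(1/9127268) = (2*(-2757)*(1348480 + 14008317 + 15202098))*(1/9127268) = (2*(-2757)*30558895)*(1/9127268) = -168501747030*1/9127268 = -84250873515/4563634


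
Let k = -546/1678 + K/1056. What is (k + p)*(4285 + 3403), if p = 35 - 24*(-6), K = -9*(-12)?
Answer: 12684676255/9229 ≈ 1.3744e+6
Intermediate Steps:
K = 108
p = 179 (p = 35 + 144 = 179)
k = -16473/73832 (k = -546/1678 + 108/1056 = -546*1/1678 + 108*(1/1056) = -273/839 + 9/88 = -16473/73832 ≈ -0.22311)
(k + p)*(4285 + 3403) = (-16473/73832 + 179)*(4285 + 3403) = (13199455/73832)*7688 = 12684676255/9229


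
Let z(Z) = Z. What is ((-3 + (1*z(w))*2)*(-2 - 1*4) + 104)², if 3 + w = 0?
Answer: 24964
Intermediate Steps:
w = -3 (w = -3 + 0 = -3)
((-3 + (1*z(w))*2)*(-2 - 1*4) + 104)² = ((-3 + (1*(-3))*2)*(-2 - 1*4) + 104)² = ((-3 - 3*2)*(-2 - 4) + 104)² = ((-3 - 6)*(-6) + 104)² = (-9*(-6) + 104)² = (54 + 104)² = 158² = 24964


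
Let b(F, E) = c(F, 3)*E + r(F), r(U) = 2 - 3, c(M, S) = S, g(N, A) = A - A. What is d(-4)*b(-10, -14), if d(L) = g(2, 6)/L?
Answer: 0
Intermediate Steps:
g(N, A) = 0
r(U) = -1
b(F, E) = -1 + 3*E (b(F, E) = 3*E - 1 = -1 + 3*E)
d(L) = 0 (d(L) = 0/L = 0)
d(-4)*b(-10, -14) = 0*(-1 + 3*(-14)) = 0*(-1 - 42) = 0*(-43) = 0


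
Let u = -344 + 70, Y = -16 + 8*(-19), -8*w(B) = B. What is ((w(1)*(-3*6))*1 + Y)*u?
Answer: 90831/2 ≈ 45416.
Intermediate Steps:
w(B) = -B/8
Y = -168 (Y = -16 - 152 = -168)
u = -274
((w(1)*(-3*6))*1 + Y)*u = (((-⅛*1)*(-3*6))*1 - 168)*(-274) = (-⅛*(-18)*1 - 168)*(-274) = ((9/4)*1 - 168)*(-274) = (9/4 - 168)*(-274) = -663/4*(-274) = 90831/2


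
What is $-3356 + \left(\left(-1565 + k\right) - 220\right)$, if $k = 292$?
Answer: $-4849$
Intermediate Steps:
$-3356 + \left(\left(-1565 + k\right) - 220\right) = -3356 + \left(\left(-1565 + 292\right) - 220\right) = -3356 - 1493 = -4849$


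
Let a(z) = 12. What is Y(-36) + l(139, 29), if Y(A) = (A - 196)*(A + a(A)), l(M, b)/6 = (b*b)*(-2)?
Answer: -4524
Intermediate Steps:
l(M, b) = -12*b² (l(M, b) = 6*((b*b)*(-2)) = 6*(b²*(-2)) = 6*(-2*b²) = -12*b²)
Y(A) = (-196 + A)*(12 + A) (Y(A) = (A - 196)*(A + 12) = (-196 + A)*(12 + A))
Y(-36) + l(139, 29) = (-2352 + (-36)² - 184*(-36)) - 12*29² = (-2352 + 1296 + 6624) - 12*841 = 5568 - 10092 = -4524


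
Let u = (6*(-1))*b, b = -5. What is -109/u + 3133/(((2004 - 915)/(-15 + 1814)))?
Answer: 56323103/10890 ≈ 5172.0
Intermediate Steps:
u = 30 (u = (6*(-1))*(-5) = -6*(-5) = 30)
-109/u + 3133/(((2004 - 915)/(-15 + 1814))) = -109/30 + 3133/(((2004 - 915)/(-15 + 1814))) = -109*1/30 + 3133/((1089/1799)) = -109/30 + 3133/((1089*(1/1799))) = -109/30 + 3133/(1089/1799) = -109/30 + 3133*(1799/1089) = -109/30 + 5636267/1089 = 56323103/10890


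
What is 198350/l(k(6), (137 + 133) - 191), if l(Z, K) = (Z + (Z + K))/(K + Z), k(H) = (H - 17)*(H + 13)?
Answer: 25785500/339 ≈ 76063.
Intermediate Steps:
k(H) = (-17 + H)*(13 + H)
l(Z, K) = (K + 2*Z)/(K + Z) (l(Z, K) = (Z + (K + Z))/(K + Z) = (K + 2*Z)/(K + Z))
198350/l(k(6), (137 + 133) - 191) = 198350/(((((137 + 133) - 191) + 2*(-221 + 6² - 4*6))/(((137 + 133) - 191) + (-221 + 6² - 4*6)))) = 198350/((((270 - 191) + 2*(-221 + 36 - 24))/((270 - 191) + (-221 + 36 - 24)))) = 198350/(((79 + 2*(-209))/(79 - 209))) = 198350/(((79 - 418)/(-130))) = 198350/((-1/130*(-339))) = 198350/(339/130) = 198350*(130/339) = 25785500/339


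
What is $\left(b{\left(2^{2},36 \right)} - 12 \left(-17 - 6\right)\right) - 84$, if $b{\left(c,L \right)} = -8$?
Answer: $184$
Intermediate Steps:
$\left(b{\left(2^{2},36 \right)} - 12 \left(-17 - 6\right)\right) - 84 = \left(-8 - 12 \left(-17 - 6\right)\right) - 84 = \left(-8 - 12 \left(-23\right)\right) - 84 = \left(-8 - -276\right) - 84 = \left(-8 + 276\right) - 84 = 268 - 84 = 184$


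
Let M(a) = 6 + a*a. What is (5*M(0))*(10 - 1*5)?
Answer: 150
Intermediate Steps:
M(a) = 6 + a**2
(5*M(0))*(10 - 1*5) = (5*(6 + 0**2))*(10 - 1*5) = (5*(6 + 0))*(10 - 5) = (5*6)*5 = 30*5 = 150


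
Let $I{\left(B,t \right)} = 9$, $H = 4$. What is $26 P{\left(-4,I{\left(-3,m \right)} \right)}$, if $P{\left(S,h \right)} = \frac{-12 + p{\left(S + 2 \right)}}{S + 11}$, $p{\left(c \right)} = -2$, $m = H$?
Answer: $-52$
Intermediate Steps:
$m = 4$
$P{\left(S,h \right)} = - \frac{14}{11 + S}$ ($P{\left(S,h \right)} = \frac{-12 - 2}{S + 11} = - \frac{14}{11 + S}$)
$26 P{\left(-4,I{\left(-3,m \right)} \right)} = 26 \left(- \frac{14}{11 - 4}\right) = 26 \left(- \frac{14}{7}\right) = 26 \left(\left(-14\right) \frac{1}{7}\right) = 26 \left(-2\right) = -52$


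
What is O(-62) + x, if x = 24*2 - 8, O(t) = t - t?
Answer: 40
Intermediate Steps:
O(t) = 0
x = 40 (x = 48 - 8 = 40)
O(-62) + x = 0 + 40 = 40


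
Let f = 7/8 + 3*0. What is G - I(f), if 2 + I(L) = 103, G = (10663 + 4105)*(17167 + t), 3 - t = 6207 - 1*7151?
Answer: 267507451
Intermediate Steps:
t = 947 (t = 3 - (6207 - 1*7151) = 3 - (6207 - 7151) = 3 - 1*(-944) = 3 + 944 = 947)
G = 267507552 (G = (10663 + 4105)*(17167 + 947) = 14768*18114 = 267507552)
f = 7/8 (f = 7*(⅛) + 0 = 7/8 + 0 = 7/8 ≈ 0.87500)
I(L) = 101 (I(L) = -2 + 103 = 101)
G - I(f) = 267507552 - 1*101 = 267507552 - 101 = 267507451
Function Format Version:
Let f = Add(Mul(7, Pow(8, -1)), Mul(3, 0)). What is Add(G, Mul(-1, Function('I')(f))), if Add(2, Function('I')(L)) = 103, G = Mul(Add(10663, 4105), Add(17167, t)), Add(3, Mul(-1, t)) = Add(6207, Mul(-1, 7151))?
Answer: 267507451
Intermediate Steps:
t = 947 (t = Add(3, Mul(-1, Add(6207, Mul(-1, 7151)))) = Add(3, Mul(-1, Add(6207, -7151))) = Add(3, Mul(-1, -944)) = Add(3, 944) = 947)
G = 267507552 (G = Mul(Add(10663, 4105), Add(17167, 947)) = Mul(14768, 18114) = 267507552)
f = Rational(7, 8) (f = Add(Mul(7, Rational(1, 8)), 0) = Add(Rational(7, 8), 0) = Rational(7, 8) ≈ 0.87500)
Function('I')(L) = 101 (Function('I')(L) = Add(-2, 103) = 101)
Add(G, Mul(-1, Function('I')(f))) = Add(267507552, Mul(-1, 101)) = Add(267507552, -101) = 267507451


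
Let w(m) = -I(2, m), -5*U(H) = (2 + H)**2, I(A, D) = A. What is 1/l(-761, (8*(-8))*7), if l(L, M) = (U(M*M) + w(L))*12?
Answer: -5/483394781352 ≈ -1.0344e-11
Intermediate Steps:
U(H) = -(2 + H)**2/5
w(m) = -2 (w(m) = -1*2 = -2)
l(L, M) = -24 - 12*(2 + M**2)**2/5 (l(L, M) = (-(2 + M*M)**2/5 - 2)*12 = (-(2 + M**2)**2/5 - 2)*12 = (-2 - (2 + M**2)**2/5)*12 = -24 - 12*(2 + M**2)**2/5)
1/l(-761, (8*(-8))*7) = 1/(-24 - 12*(2 + ((8*(-8))*7)**2)**2/5) = 1/(-24 - 12*(2 + (-64*7)**2)**2/5) = 1/(-24 - 12*(2 + (-448)**2)**2/5) = 1/(-24 - 12*(2 + 200704)**2/5) = 1/(-24 - 12/5*200706**2) = 1/(-24 - 12/5*40282898436) = 1/(-24 - 483394781232/5) = 1/(-483394781352/5) = -5/483394781352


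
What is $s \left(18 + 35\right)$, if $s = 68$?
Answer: $3604$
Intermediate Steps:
$s \left(18 + 35\right) = 68 \left(18 + 35\right) = 68 \cdot 53 = 3604$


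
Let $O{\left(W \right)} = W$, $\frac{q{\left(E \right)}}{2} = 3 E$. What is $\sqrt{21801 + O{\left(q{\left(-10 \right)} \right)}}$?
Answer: $\sqrt{21741} \approx 147.45$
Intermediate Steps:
$q{\left(E \right)} = 6 E$ ($q{\left(E \right)} = 2 \cdot 3 E = 6 E$)
$\sqrt{21801 + O{\left(q{\left(-10 \right)} \right)}} = \sqrt{21801 + 6 \left(-10\right)} = \sqrt{21801 - 60} = \sqrt{21741}$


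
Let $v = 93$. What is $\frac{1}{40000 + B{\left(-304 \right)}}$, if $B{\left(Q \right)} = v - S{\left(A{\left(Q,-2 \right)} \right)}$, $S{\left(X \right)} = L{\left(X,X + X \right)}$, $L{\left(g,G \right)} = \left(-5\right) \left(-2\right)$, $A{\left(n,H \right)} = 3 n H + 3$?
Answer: $\frac{1}{40083} \approx 2.4948 \cdot 10^{-5}$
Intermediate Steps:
$A{\left(n,H \right)} = 3 + 3 H n$ ($A{\left(n,H \right)} = 3 H n + 3 = 3 + 3 H n$)
$L{\left(g,G \right)} = 10$
$S{\left(X \right)} = 10$
$B{\left(Q \right)} = 83$ ($B{\left(Q \right)} = 93 - 10 = 83$)
$\frac{1}{40000 + B{\left(-304 \right)}} = \frac{1}{40000 + 83} = \frac{1}{40083}$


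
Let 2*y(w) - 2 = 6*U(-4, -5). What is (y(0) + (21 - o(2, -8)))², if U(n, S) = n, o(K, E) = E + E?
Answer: 676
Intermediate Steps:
o(K, E) = 2*E
y(w) = -11 (y(w) = 1 + (6*(-4))/2 = 1 + (½)*(-24) = 1 - 12 = -11)
(y(0) + (21 - o(2, -8)))² = (-11 + (21 - 2*(-8)))² = (-11 + (21 - 1*(-16)))² = (-11 + (21 + 16))² = (-11 + 37)² = 26² = 676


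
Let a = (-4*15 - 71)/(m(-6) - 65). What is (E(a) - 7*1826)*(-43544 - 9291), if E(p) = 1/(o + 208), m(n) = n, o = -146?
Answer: 41870839305/62 ≈ 6.7534e+8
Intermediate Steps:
a = 131/71 (a = (-4*15 - 71)/(-6 - 65) = (-60 - 71)/(-71) = -131*(-1/71) = 131/71 ≈ 1.8451)
E(p) = 1/62 (E(p) = 1/(-146 + 208) = 1/62)
(E(a) - 7*1826)*(-43544 - 9291) = (1/62 - 7*1826)*(-43544 - 9291) = (1/62 - 12782)*(-52835) = -792483/62*(-52835) = 41870839305/62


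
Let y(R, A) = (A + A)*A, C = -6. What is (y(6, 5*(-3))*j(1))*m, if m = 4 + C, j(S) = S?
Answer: -900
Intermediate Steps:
y(R, A) = 2*A² (y(R, A) = (2*A)*A = 2*A²)
m = -2 (m = 4 - 6 = -2)
(y(6, 5*(-3))*j(1))*m = ((2*(5*(-3))²)*1)*(-2) = ((2*(-15)²)*1)*(-2) = ((2*225)*1)*(-2) = (450*1)*(-2) = 450*(-2) = -900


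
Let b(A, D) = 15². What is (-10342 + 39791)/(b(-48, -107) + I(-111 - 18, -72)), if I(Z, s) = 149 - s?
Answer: 29449/446 ≈ 66.029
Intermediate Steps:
b(A, D) = 225
(-10342 + 39791)/(b(-48, -107) + I(-111 - 18, -72)) = (-10342 + 39791)/(225 + (149 - 1*(-72))) = 29449/(225 + (149 + 72)) = 29449/(225 + 221) = 29449/446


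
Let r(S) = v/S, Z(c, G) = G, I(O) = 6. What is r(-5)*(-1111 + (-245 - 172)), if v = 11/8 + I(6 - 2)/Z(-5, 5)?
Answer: 19673/25 ≈ 786.92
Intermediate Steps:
v = 103/40 (v = 11/8 + 6/5 = 103/40 ≈ 2.5750)
r(S) = 103/(40*S)
r(-5)*(-1111 + (-245 - 172)) = ((103/40)/(-5))*(-1111 + (-245 - 172)) = ((103/40)*(-1/5))*(-1111 - 417) = -103/200*(-1528) = 19673/25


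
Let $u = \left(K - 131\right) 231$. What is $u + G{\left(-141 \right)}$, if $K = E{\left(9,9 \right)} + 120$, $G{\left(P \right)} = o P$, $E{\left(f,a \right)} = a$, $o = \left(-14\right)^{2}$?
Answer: $-28098$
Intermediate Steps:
$o = 196$
$G{\left(P \right)} = 196 P$
$K = 129$ ($K = 9 + 120 = 129$)
$u = -462$ ($u = \left(129 - 131\right) 231 = \left(-2\right) 231 = -462$)
$u + G{\left(-141 \right)} = -462 + 196 \left(-141\right) = -462 - 27636 = -28098$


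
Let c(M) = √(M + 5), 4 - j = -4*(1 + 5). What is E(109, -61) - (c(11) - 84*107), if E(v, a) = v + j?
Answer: 9121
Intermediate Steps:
j = 28 (j = 4 - (-4)*(1 + 5) = 4 - (-4)*6 = 4 - 1*(-24) = 4 + 24 = 28)
c(M) = √(5 + M)
E(v, a) = 28 + v (E(v, a) = v + 28 = 28 + v)
E(109, -61) - (c(11) - 84*107) = (28 + 109) - (√(5 + 11) - 84*107) = 137 - (√16 - 8988) = 137 - (4 - 8988) = 137 - 1*(-8984) = 137 + 8984 = 9121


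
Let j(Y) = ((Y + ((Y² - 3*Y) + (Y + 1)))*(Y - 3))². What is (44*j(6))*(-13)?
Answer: -4947228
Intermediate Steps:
j(Y) = (-3 + Y)²*(1 + Y² - Y)² (j(Y) = ((Y + ((Y² - 3*Y) + (1 + Y)))*(-3 + Y))² = ((Y + (1 + Y² - 2*Y))*(-3 + Y))² = ((1 + Y² - Y)*(-3 + Y))² = ((-3 + Y)*(1 + Y² - Y))² = (-3 + Y)²*(1 + Y² - Y)²)
(44*j(6))*(-13) = (44*((-3 + 6)²*(1 + 6² - 1*6)²))*(-13) = (44*(3²*(1 + 36 - 6)²))*(-13) = (44*(9*31²))*(-13) = (44*(9*961))*(-13) = (44*8649)*(-13) = 380556*(-13) = -4947228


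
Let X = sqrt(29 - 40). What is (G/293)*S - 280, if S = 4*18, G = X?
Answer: -280 + 72*I*sqrt(11)/293 ≈ -280.0 + 0.81501*I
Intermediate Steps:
X = I*sqrt(11) (X = sqrt(-11) = I*sqrt(11) ≈ 3.3166*I)
G = I*sqrt(11) ≈ 3.3166*I
S = 72
(G/293)*S - 280 = ((I*sqrt(11))/293)*72 - 280 = ((I*sqrt(11))*(1/293))*72 - 280 = (I*sqrt(11)/293)*72 - 280 = 72*I*sqrt(11)/293 - 280 = -280 + 72*I*sqrt(11)/293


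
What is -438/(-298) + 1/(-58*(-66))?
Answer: 838481/570372 ≈ 1.4701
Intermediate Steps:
-438/(-298) + 1/(-58*(-66)) = -438*(-1/298) - 1/58*(-1/66) = 219/149 + 1/3828 = 838481/570372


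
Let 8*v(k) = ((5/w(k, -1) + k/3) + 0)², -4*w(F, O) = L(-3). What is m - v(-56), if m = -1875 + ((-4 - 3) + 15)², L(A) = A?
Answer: -1829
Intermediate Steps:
w(F, O) = ¾ (w(F, O) = -¼*(-3) = ¾)
v(k) = (20/3 + k/3)²/8 (v(k) = ((5/(¾) + k/3) + 0)²/8 = ((5*(4/3) + k*(⅓)) + 0)²/8 = ((20/3 + k/3) + 0)²/8 = (20/3 + k/3)²/8)
m = -1811 (m = -1875 + (-7 + 15)² = -1875 + 8² = -1875 + 64 = -1811)
m - v(-56) = -1811 - (20 - 56)²/72 = -1811 - (-36)²/72 = -1811 - 1296/72 = -1811 - 1*18 = -1811 - 18 = -1829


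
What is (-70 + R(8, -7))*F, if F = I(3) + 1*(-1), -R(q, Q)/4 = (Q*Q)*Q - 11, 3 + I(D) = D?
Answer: -1346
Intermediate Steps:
I(D) = -3 + D
R(q, Q) = 44 - 4*Q**3 (R(q, Q) = -4*((Q*Q)*Q - 11) = -4*(Q**2*Q - 11) = -4*(Q**3 - 11) = -4*(-11 + Q**3) = 44 - 4*Q**3)
F = -1 (F = (-3 + 3) + 1*(-1) = 0 - 1 = -1)
(-70 + R(8, -7))*F = (-70 + (44 - 4*(-7)**3))*(-1) = (-70 + (44 - 4*(-343)))*(-1) = (-70 + (44 + 1372))*(-1) = (-70 + 1416)*(-1) = 1346*(-1) = -1346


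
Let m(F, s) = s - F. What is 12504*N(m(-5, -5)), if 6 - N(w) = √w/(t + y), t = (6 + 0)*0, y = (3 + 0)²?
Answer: 75024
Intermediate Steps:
y = 9 (y = 3² = 9)
t = 0 (t = 6*0 = 0)
N(w) = 6 - √w/9 (N(w) = 6 - √w/(0 + 9) = 6 - √w/9)
12504*N(m(-5, -5)) = 12504*(6 - √(-5 - 1*(-5))/9) = 12504*(6 - √(-5 + 5)/9) = 12504*(6 - √0/9) = 12504*(6 - ⅑*0) = 12504*(6 + 0) = 12504*6 = 75024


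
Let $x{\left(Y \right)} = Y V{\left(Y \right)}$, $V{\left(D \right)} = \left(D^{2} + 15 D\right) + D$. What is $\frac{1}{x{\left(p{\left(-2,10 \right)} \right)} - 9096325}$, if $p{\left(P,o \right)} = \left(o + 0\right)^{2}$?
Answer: $- \frac{1}{7936325} \approx -1.26 \cdot 10^{-7}$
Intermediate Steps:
$p{\left(P,o \right)} = o^{2}$
$V{\left(D \right)} = D^{2} + 16 D$
$x{\left(Y \right)} = Y^{2} \left(16 + Y\right)$ ($x{\left(Y \right)} = Y Y \left(16 + Y\right) = Y^{2} \left(16 + Y\right)$)
$\frac{1}{x{\left(p{\left(-2,10 \right)} \right)} - 9096325} = \frac{1}{\left(10^{2}\right)^{2} \left(16 + 10^{2}\right) - 9096325} = \frac{1}{100^{2} \left(16 + 100\right) - 9096325} = \frac{1}{10000 \cdot 116 - 9096325} = \frac{1}{1160000 - 9096325} = \frac{1}{-7936325} = - \frac{1}{7936325}$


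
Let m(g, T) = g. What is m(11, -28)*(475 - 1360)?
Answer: -9735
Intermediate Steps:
m(11, -28)*(475 - 1360) = 11*(475 - 1360) = 11*(-885) = -9735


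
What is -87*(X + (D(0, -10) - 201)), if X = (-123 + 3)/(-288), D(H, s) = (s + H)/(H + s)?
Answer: 69455/4 ≈ 17364.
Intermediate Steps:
D(H, s) = 1 (D(H, s) = (H + s)/(H + s) = 1)
X = 5/12 (X = -120*(-1/288) = 5/12 ≈ 0.41667)
-87*(X + (D(0, -10) - 201)) = -87*(5/12 + (1 - 201)) = -87*(5/12 - 200) = -87*(-2395/12) = 69455/4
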